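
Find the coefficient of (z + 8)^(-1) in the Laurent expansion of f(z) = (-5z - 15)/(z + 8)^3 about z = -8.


Step 1: Write the numerator in powers of (z + 8): -5z - 15 = -5(z + 8) + (-5*(-8) - 15) = -5(z + 8) + 25
Step 2: Divide by (z + 8)^3: f(z) = 25(z + 8)^(-3) - 5(z + 8)^(-2)
Step 3: This finite sum is the Laurent series of f about z = -8.
Step 4: Only the powers -3 and -2 appear, so the coefficient of (z + 8)^(-1) = 0

0


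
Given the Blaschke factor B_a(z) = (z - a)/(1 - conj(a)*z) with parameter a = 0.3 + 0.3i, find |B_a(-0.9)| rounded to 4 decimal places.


Step 1: Numerator z0 - a = -0.9 - (0.3 + 0.3i) = -1.2 - 0.3i
Step 2: Denominator 1 - conj(a)*z0 = 1 - (0.3 - 0.3i)*(-0.9) = 1.27 - 0.27i
Step 3: |z0 - a|^2 = (-1.2)^2 + (-0.3)^2 = 1.53; |1 - conj(a)*z0|^2 = 1.27^2 + (-0.27)^2 = 1.6858
Step 4: |B_a(-0.9)| = sqrt(1.53 / 1.6858) = sqrt(0.907581)
Step 5: = 0.9527

0.9527


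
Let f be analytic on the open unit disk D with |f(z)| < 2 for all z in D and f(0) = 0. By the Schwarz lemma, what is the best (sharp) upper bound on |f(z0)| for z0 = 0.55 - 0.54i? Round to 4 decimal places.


Step 1: g = f/2 maps D -> D with g(0) = 0, so by the Schwarz lemma |g(z)| <= |z|, i.e. |f(z)| <= 2|z|; this is sharp (f(z) = 2z).
Step 2: |z0|^2 = 0.55^2 + (-0.54)^2 = 0.5941
Step 3: |z0| = sqrt(0.5941) = 0.770779
Step 4: Best bound = 2 * |z0| = 2 * 0.770779 = 1.5416

1.5416


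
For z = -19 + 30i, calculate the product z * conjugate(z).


Step 1: conj(z) = -19 - 30i
Step 2: z * conj(z) = (-19)^2 + 30^2
Step 3: = 361 + 900 = 1261

1261


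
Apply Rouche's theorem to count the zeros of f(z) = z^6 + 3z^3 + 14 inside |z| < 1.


Step 1: On |z| = 1 the three terms have sizes |z^6| = 1^6 = 1, |3z^3| = 3*1^3 = 3, |14| = 14
Step 2: The dominant term is g(z) = 14; let h(z) = z^6 + 3z^3 so f = g + h
Step 3: On |z| = 1: |g| = 14 and |h| <= 1 + 3 = 4
Step 4: Since 14 > 4, |h| < |g| on |z| = 1, so by Rouche f has the same number of zeros as g inside |z| < 1
Step 5: g(z) = 14 is a nonzero constant with no zeros inside |z| < 1. Answer = 0

0


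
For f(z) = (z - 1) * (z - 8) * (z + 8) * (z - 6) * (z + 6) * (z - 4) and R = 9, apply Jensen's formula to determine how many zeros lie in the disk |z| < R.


Jensen's formula: (1/2pi)*integral log|f(Re^it)|dt = log|f(0)| + sum_{|a_k|<R} log(R/|a_k|)
Step 1: f(0) = (-1) * (-8) * 8 * (-6) * 6 * (-4) = 9216
Step 2: log|f(0)| = log|1| + log|8| + log|-8| + log|6| + log|-6| + log|4| = 9.1287
Step 3: Zeros inside |z| < 9: 1, 8, -8, 6, -6, 4
Step 4: Jensen sum = log(9/1) + log(9/8) + log(9/8) + log(9/6) + log(9/6) + log(9/4) = 4.0547
Step 5: n(R) = number of terms in the Jensen sum = count of zeros inside |z| < 9 = 6

6


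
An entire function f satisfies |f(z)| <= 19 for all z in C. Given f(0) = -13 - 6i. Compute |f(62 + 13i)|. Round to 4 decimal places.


Step 1: By Liouville's theorem, a bounded entire function is constant.
Step 2: f(z) = f(0) = -13 - 6i for all z.
Step 3: |f(w)| = |-13 - 6i| = sqrt(169 + 36)
Step 4: = 14.3178

14.3178


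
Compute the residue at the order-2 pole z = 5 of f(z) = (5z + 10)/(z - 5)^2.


Step 1: Pole of order 2 at z = 5
Step 2: Res = lim d/dz [(z - 5)^2 * f(z)] as z -> 5
Step 3: (z - 5)^2 * f(z) = 5z + 10
Step 4: d/dz[5z + 10] = 5

5


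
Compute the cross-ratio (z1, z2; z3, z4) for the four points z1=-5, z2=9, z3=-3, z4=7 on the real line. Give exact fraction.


Step 1: (z1-z3)(z2-z4) = (-2) * 2 = -4
Step 2: (z1-z4)(z2-z3) = (-12) * 12 = -144
Step 3: Cross-ratio = 4/144 = 1/36

1/36


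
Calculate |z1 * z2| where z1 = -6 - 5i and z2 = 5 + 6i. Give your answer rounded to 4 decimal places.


Step 1: |z1| = sqrt((-6)^2 + (-5)^2) = sqrt(61)
Step 2: |z2| = sqrt(5^2 + 6^2) = sqrt(61)
Step 3: |z1*z2| = |z1|*|z2| = sqrt(61) * sqrt(61) = sqrt(61 * 61) = sqrt(3721)
Step 4: = 61.0

61.0


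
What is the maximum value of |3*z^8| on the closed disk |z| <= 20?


Step 1: On |z| = 20, |f(z)| = 3 * |z|^8 = 3 * 20^8
Step 2: By maximum modulus principle, maximum is on boundary.
Step 3: Maximum = 3 * 25600000000 = 76800000000

76800000000


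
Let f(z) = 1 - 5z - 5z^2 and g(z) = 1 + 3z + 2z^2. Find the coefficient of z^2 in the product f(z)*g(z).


Step 1: z^2 term in f*g comes from: (1)*(2z^2) + (-5z)*(3z) + (-5z^2)*(1)
Step 2: = 2 - 15 - 5
Step 3: = -18

-18


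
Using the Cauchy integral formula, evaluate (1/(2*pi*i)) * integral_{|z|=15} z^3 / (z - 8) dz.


Step 1: f(z) = z^3, a = 8 is inside |z| = 15
Step 2: By Cauchy integral formula: (1/(2pi*i)) * integral = f(a)
Step 3: f(8) = 8^3 = 512

512


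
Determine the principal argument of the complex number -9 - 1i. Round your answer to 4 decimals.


Step 1: z = -9 - 1i
Step 2: arg(z) = atan2(-1, -9)
Step 3: arg(z) = -3.0309

-3.0309


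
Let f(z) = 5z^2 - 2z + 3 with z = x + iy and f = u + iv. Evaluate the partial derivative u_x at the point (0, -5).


Step 1: f(z) = 5(x+iy)^2 - 2(x+iy) + 3
Step 2: u = 5(x^2 - y^2) - 2x + 3
Step 3: u_x = 10x - 2
Step 4: At (0, -5): u_x = 0 - 2 = -2

-2


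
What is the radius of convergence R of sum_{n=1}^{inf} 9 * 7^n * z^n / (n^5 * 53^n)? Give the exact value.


Step 1: General term a_n = 9 * 7^n / (n^5 * 53^n)
Step 2: By the root test, |a_n|^(1/n) = 9^(1/n) * 7 / (n^(5/n) * 53) -> 7/53 as n -> infinity (since 9^(1/n) -> 1 and n^(5/n) -> 1)
Step 3: R = 1/lim|a_n|^(1/n) = 53/7

53/7


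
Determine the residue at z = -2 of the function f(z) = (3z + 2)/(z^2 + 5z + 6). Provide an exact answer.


Step 1: Q(z) = z^2 + 5z + 6 = (z + 2)(z + 3)
Step 2: Q'(z) = 2z + 5
Step 3: Q'(-2) = 1, P(-2) = -4
Step 4: Res = P(-2)/Q'(-2) = -4/1 = -4

-4


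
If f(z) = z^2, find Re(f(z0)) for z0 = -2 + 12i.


Step 1: z0 = -2 + 12i
Step 2: z0^2 = (-2)^2 - 12^2 - 48i
Step 3: real part = 4 - 144 = -140

-140


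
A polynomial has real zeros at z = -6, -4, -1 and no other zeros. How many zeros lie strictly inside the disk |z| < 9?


Step 1: Check each root:
  z = -6: |-6| = 6 < 9
  z = -4: |-4| = 4 < 9
  z = -1: |-1| = 1 < 9
Step 2: Count = 3

3


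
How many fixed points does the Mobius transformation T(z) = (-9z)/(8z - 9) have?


Step 1: Fixed points satisfy T(z) = z
Step 2: 8z^2 = 0
Step 3: Discriminant = 0^2 - 4*8*0 = 0
Step 4: Number of fixed points = 1

1


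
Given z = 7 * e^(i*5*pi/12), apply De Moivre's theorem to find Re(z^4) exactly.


Step 1: By De Moivre's theorem, z^4 = 7^4 * e^(i*4*5*pi/12) = 2401 * (cos(5*pi/3) + i*sin(5*pi/3))
Step 2: |z|^4 = 7^4 = 2401
Step 3: The angle 5*pi/3 already lies in [0, 2*pi)
Step 4: cos(5*pi/3) = 1/2
Step 5: Re(z^4) = 2401 * 1/2 = 2401/2

2401/2


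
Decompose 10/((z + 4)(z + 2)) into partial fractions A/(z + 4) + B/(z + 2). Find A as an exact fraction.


Step 1: Multiply both sides by (z + 4) and set z = -4
Step 2: A = 10 / (-4 + 2)
Step 3: A = 10 / (-2)
Step 4: A = -5

-5


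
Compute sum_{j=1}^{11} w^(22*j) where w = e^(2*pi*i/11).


Step 1: The sum sum_{j=1}^{n} w^(k*j) equals n if n | k, else 0.
Step 2: Here n = 11, k = 22
Step 3: Does n divide k? 11 | 22 -> True
Step 4: Sum = 11

11


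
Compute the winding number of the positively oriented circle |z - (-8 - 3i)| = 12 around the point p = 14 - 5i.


Step 1: Center c = (-8, -3), radius = 12
Step 2: |p - c|^2 = 22^2 + (-2)^2 = 488
Step 3: r^2 = 144
Step 4: |p-c| > r so winding number = 0

0


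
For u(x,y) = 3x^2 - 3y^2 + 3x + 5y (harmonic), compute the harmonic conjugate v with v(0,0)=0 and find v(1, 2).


Step 1: v_x = -u_y = 6y - 5
Step 2: v_y = u_x = 6x + 3
Step 3: v = 6xy - 5x + 3y + C
Step 4: v(0,0) = 0 => C = 0
Step 5: v(1, 2) = 13

13


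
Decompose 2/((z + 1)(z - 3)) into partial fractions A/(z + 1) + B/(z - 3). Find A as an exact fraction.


Step 1: Multiply both sides by (z + 1) and set z = -1
Step 2: A = 2 / (-1 - 3)
Step 3: A = 2 / (-4)
Step 4: A = -1/2

-1/2


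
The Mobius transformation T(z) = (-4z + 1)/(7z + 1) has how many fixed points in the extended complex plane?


Step 1: Fixed points satisfy T(z) = z
Step 2: 7z^2 + 5z - 1 = 0
Step 3: Discriminant = 5^2 - 4*7*(-1) = 53
Step 4: Number of fixed points = 2

2


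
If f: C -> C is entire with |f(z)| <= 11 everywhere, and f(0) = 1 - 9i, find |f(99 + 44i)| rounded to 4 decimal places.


Step 1: By Liouville's theorem, a bounded entire function is constant.
Step 2: f(z) = f(0) = 1 - 9i for all z.
Step 3: |f(w)| = |1 - 9i| = sqrt(1 + 81)
Step 4: = 9.0554

9.0554


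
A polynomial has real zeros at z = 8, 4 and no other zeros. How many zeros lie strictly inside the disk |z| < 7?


Step 1: Check each root:
  z = 8: |8| = 8 >= 7
  z = 4: |4| = 4 < 7
Step 2: Count = 1

1


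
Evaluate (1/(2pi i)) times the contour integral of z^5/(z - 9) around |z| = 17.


Step 1: f(z) = z^5, a = 9 is inside |z| = 17
Step 2: By Cauchy integral formula: (1/(2pi*i)) * integral = f(a)
Step 3: f(9) = 9^5 = 59049

59049


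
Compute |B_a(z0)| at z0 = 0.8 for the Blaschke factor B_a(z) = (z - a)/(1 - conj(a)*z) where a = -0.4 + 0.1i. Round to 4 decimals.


Step 1: Numerator z0 - a = 0.8 - (-0.4 + 0.1i) = 1.2 - 0.1i
Step 2: Denominator 1 - conj(a)*z0 = 1 - (-0.4 - 0.1i)*0.8 = 1.32 + 0.08i
Step 3: |z0 - a|^2 = 1.2^2 + (-0.1)^2 = 1.45; |1 - conj(a)*z0|^2 = 1.32^2 + 0.08^2 = 1.7488
Step 4: |B_a(0.8)| = sqrt(1.45 / 1.7488) = sqrt(0.82914)
Step 5: = 0.9106

0.9106


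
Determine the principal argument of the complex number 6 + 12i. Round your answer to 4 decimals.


Step 1: z = 6 + 12i
Step 2: arg(z) = atan2(12, 6)
Step 3: arg(z) = 1.1071

1.1071


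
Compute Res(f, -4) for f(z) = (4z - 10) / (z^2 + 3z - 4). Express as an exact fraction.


Step 1: Q(z) = z^2 + 3z - 4 = (z + 4)(z - 1)
Step 2: Q'(z) = 2z + 3
Step 3: Q'(-4) = -5, P(-4) = -26
Step 4: Res = P(-4)/Q'(-4) = -26/(-5) = 26/5

26/5


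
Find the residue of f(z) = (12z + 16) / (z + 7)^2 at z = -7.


Step 1: Pole of order 2 at z = -7
Step 2: Res = lim d/dz [(z + 7)^2 * f(z)] as z -> -7
Step 3: (z + 7)^2 * f(z) = 12z + 16
Step 4: d/dz[12z + 16] = 12

12


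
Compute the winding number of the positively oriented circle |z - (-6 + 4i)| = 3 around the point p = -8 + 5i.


Step 1: Center c = (-6, 4), radius = 3
Step 2: |p - c|^2 = (-2)^2 + 1^2 = 5
Step 3: r^2 = 9
Step 4: |p-c| < r so winding number = 1

1


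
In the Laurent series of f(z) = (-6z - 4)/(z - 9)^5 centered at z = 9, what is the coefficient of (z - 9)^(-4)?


Step 1: Write the numerator in powers of (z - 9): -6z - 4 = -6(z - 9) + (-6*9 - 4) = -6(z - 9) - 58
Step 2: Divide by (z - 9)^5: f(z) = -58(z - 9)^(-5) - 6(z - 9)^(-4)
Step 3: This finite sum is the Laurent series of f about z = 9.
Step 4: Coefficient of (z - 9)^(-4) = coefficient of (z - 9) in the re-centred numerator = -6

-6


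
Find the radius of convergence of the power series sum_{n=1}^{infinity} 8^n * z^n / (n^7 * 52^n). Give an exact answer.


Step 1: General term a_n = 8^n / (n^7 * 52^n)
Step 2: By the root test, |a_n|^(1/n) = 8 / (n^(7/n) * 52) -> 8/52 as n -> infinity (since n^(7/n) -> 1)
Step 3: R = 1/lim|a_n|^(1/n) = 52/8 = 13/2

13/2


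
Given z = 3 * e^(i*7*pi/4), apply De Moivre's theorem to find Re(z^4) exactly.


Step 1: By De Moivre's theorem, z^4 = 3^4 * e^(i*4*7*pi/4) = 81 * (cos(7*pi) + i*sin(7*pi))
Step 2: |z|^4 = 3^4 = 81
Step 3: Reduce the angle mod 2*pi: 7*pi - 6*pi = pi
Step 4: cos(pi) = -1
Step 5: Re(z^4) = 81 * (-1) = -81

-81


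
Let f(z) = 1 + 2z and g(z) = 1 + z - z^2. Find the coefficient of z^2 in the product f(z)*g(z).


Step 1: z^2 term in f*g comes from: (1)*(-z^2) + (2z)*(z) + (0)*(1)
Step 2: = -1 + 2 + 0
Step 3: = 1

1


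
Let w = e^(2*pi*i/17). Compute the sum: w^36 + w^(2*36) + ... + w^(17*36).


Step 1: The sum sum_{j=1}^{n} w^(k*j) equals n if n | k, else 0.
Step 2: Here n = 17, k = 36
Step 3: Does n divide k? 17 | 36 -> False
Step 4: Sum = 0

0


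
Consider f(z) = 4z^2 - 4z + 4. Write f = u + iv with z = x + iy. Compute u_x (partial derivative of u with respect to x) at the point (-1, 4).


Step 1: f(z) = 4(x+iy)^2 - 4(x+iy) + 4
Step 2: u = 4(x^2 - y^2) - 4x + 4
Step 3: u_x = 8x - 4
Step 4: At (-1, 4): u_x = -8 - 4 = -12

-12


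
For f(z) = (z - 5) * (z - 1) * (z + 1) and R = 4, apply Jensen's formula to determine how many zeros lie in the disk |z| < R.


Jensen's formula: (1/2pi)*integral log|f(Re^it)|dt = log|f(0)| + sum_{|a_k|<R} log(R/|a_k|)
Step 1: f(0) = (-5) * (-1) * 1 = 5
Step 2: log|f(0)| = log|5| + log|1| + log|-1| = 1.6094
Step 3: Zeros inside |z| < 4: 1, -1
Step 4: Jensen sum = log(4/1) + log(4/1) = 2.7726
Step 5: n(R) = number of terms in the Jensen sum = count of zeros inside |z| < 4 = 2

2


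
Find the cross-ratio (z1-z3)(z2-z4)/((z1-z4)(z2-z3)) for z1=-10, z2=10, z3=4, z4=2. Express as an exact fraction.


Step 1: (z1-z3)(z2-z4) = (-14) * 8 = -112
Step 2: (z1-z4)(z2-z3) = (-12) * 6 = -72
Step 3: Cross-ratio = 112/72 = 14/9

14/9


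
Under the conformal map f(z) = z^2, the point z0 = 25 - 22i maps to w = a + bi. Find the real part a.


Step 1: z0 = 25 - 22i
Step 2: z0^2 = 25^2 - (-22)^2 - 1100i
Step 3: real part = 625 - 484 = 141

141


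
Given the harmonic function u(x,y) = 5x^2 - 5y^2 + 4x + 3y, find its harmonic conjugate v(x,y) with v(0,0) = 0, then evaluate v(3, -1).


Step 1: v_x = -u_y = 10y - 3
Step 2: v_y = u_x = 10x + 4
Step 3: v = 10xy - 3x + 4y + C
Step 4: v(0,0) = 0 => C = 0
Step 5: v(3, -1) = -43

-43


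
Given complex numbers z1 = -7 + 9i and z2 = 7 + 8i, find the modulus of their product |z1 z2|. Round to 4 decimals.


Step 1: |z1| = sqrt((-7)^2 + 9^2) = sqrt(130)
Step 2: |z2| = sqrt(7^2 + 8^2) = sqrt(113)
Step 3: |z1*z2| = |z1|*|z2| = sqrt(130) * sqrt(113) = sqrt(130 * 113) = sqrt(14690)
Step 4: = 121.2023

121.2023


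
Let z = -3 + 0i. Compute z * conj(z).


Step 1: conj(z) = -3 - 0i
Step 2: z * conj(z) = (-3)^2 + 0^2
Step 3: = 9 + 0 = 9

9


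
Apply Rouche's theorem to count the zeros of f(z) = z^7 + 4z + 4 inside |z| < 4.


Step 1: On |z| = 4 the three terms have sizes |z^7| = 4^7 = 16384, |4z| = 4*4 = 16, |4| = 4
Step 2: The dominant term is g(z) = z^7; let h(z) = 4z + 4 so f = g + h
Step 3: On |z| = 4: |g| = 16384 and |h| <= 16 + 4 = 20
Step 4: Since 16384 > 20, |h| < |g| on |z| = 4, so by Rouche f has the same number of zeros as g inside |z| < 4
Step 5: g(z) = z^7 has 7 zeros (all at the origin) inside |z| < 4. Answer = 7

7


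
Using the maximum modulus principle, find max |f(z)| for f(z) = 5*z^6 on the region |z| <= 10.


Step 1: On |z| = 10, |f(z)| = 5 * |z|^6 = 5 * 10^6
Step 2: By maximum modulus principle, maximum is on boundary.
Step 3: Maximum = 5 * 1000000 = 5000000

5000000


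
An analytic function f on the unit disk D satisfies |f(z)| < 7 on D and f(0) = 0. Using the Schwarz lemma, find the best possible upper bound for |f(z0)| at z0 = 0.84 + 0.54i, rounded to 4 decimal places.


Step 1: g = f/7 maps D -> D with g(0) = 0, so by the Schwarz lemma |g(z)| <= |z|, i.e. |f(z)| <= 7|z|; this is sharp (f(z) = 7z).
Step 2: |z0|^2 = 0.84^2 + 0.54^2 = 0.9972
Step 3: |z0| = sqrt(0.9972) = 0.998599
Step 4: Best bound = 7 * |z0| = 7 * 0.998599 = 6.9902

6.9902


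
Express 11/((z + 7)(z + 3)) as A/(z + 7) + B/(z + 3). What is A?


Step 1: Multiply both sides by (z + 7) and set z = -7
Step 2: A = 11 / (-7 + 3)
Step 3: A = 11 / (-4)
Step 4: A = -11/4

-11/4


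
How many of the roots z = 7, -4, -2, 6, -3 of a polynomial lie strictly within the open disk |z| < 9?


Step 1: Check each root:
  z = 7: |7| = 7 < 9
  z = -4: |-4| = 4 < 9
  z = -2: |-2| = 2 < 9
  z = 6: |6| = 6 < 9
  z = -3: |-3| = 3 < 9
Step 2: Count = 5

5


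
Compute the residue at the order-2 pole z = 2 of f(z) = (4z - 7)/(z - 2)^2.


Step 1: Pole of order 2 at z = 2
Step 2: Res = lim d/dz [(z - 2)^2 * f(z)] as z -> 2
Step 3: (z - 2)^2 * f(z) = 4z - 7
Step 4: d/dz[4z - 7] = 4

4


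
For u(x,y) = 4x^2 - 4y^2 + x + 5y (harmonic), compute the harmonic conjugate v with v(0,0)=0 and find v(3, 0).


Step 1: v_x = -u_y = 8y - 5
Step 2: v_y = u_x = 8x + 1
Step 3: v = 8xy - 5x + y + C
Step 4: v(0,0) = 0 => C = 0
Step 5: v(3, 0) = -15

-15


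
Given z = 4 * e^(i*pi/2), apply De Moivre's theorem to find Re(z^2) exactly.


Step 1: By De Moivre's theorem, z^2 = 4^2 * e^(i*2*pi/2) = 16 * (cos(pi) + i*sin(pi))
Step 2: |z|^2 = 4^2 = 16
Step 3: The angle pi already lies in [0, 2*pi)
Step 4: cos(pi) = -1
Step 5: Re(z^2) = 16 * (-1) = -16

-16


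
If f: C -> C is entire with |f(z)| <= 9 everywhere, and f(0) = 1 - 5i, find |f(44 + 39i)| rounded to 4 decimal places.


Step 1: By Liouville's theorem, a bounded entire function is constant.
Step 2: f(z) = f(0) = 1 - 5i for all z.
Step 3: |f(w)| = |1 - 5i| = sqrt(1 + 25)
Step 4: = 5.099

5.099


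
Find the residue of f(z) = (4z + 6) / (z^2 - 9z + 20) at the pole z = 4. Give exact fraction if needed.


Step 1: Q(z) = z^2 - 9z + 20 = (z - 4)(z - 5)
Step 2: Q'(z) = 2z - 9
Step 3: Q'(4) = -1, P(4) = 22
Step 4: Res = P(4)/Q'(4) = 22/(-1) = -22

-22


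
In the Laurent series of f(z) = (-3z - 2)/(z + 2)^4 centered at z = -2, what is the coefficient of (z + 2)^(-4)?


Step 1: Write the numerator in powers of (z + 2): -3z - 2 = -3(z + 2) + (-3*(-2) - 2) = -3(z + 2) + 4
Step 2: Divide by (z + 2)^4: f(z) = 4(z + 2)^(-4) - 3(z + 2)^(-3)
Step 3: This finite sum is the Laurent series of f about z = -2.
Step 4: Coefficient of (z + 2)^(-4) = -3*(-2) - 2 = 4

4


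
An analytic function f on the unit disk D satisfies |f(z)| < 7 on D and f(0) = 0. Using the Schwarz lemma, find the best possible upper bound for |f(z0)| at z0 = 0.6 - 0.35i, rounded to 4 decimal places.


Step 1: g = f/7 maps D -> D with g(0) = 0, so by the Schwarz lemma |g(z)| <= |z|, i.e. |f(z)| <= 7|z|; this is sharp (f(z) = 7z).
Step 2: |z0|^2 = 0.6^2 + (-0.35)^2 = 0.4825
Step 3: |z0| = sqrt(0.4825) = 0.694622
Step 4: Best bound = 7 * |z0| = 7 * 0.694622 = 4.8624

4.8624


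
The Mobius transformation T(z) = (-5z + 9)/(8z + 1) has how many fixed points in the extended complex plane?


Step 1: Fixed points satisfy T(z) = z
Step 2: 8z^2 + 6z - 9 = 0
Step 3: Discriminant = 6^2 - 4*8*(-9) = 324
Step 4: Number of fixed points = 2

2


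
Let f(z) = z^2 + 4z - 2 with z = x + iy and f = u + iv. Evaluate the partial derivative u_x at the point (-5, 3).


Step 1: f(z) = (x+iy)^2 + 4(x+iy) - 2
Step 2: u = (x^2 - y^2) + 4x - 2
Step 3: u_x = 2x + 4
Step 4: At (-5, 3): u_x = -10 + 4 = -6

-6


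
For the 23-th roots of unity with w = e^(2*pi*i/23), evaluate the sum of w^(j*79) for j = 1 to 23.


Step 1: The sum sum_{j=1}^{n} w^(k*j) equals n if n | k, else 0.
Step 2: Here n = 23, k = 79
Step 3: Does n divide k? 23 | 79 -> False
Step 4: Sum = 0

0


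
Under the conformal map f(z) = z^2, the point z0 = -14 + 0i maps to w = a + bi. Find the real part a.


Step 1: z0 = -14 + 0i
Step 2: z0^2 = (-14)^2 - 0^2 + 0i
Step 3: real part = 196 - 0 = 196

196


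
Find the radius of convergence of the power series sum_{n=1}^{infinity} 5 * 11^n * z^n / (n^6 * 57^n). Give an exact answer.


Step 1: General term a_n = 5 * 11^n / (n^6 * 57^n)
Step 2: By the root test, |a_n|^(1/n) = 5^(1/n) * 11 / (n^(6/n) * 57) -> 11/57 as n -> infinity (since 5^(1/n) -> 1 and n^(6/n) -> 1)
Step 3: R = 1/lim|a_n|^(1/n) = 57/11

57/11


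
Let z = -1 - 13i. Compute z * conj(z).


Step 1: conj(z) = -1 + 13i
Step 2: z * conj(z) = (-1)^2 + (-13)^2
Step 3: = 1 + 169 = 170

170


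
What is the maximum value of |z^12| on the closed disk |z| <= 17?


Step 1: On |z| = 17, |f(z)| = |z|^12 = 17^12
Step 2: By maximum modulus principle, maximum is on boundary.
Step 3: Maximum = 582622237229761 = 582622237229761

582622237229761


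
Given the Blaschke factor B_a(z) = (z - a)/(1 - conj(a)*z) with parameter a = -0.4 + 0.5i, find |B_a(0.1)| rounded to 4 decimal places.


Step 1: Numerator z0 - a = 0.1 - (-0.4 + 0.5i) = 0.5 - 0.5i
Step 2: Denominator 1 - conj(a)*z0 = 1 - (-0.4 - 0.5i)*0.1 = 1.04 + 0.05i
Step 3: |z0 - a|^2 = 0.5^2 + (-0.5)^2 = 0.5; |1 - conj(a)*z0|^2 = 1.04^2 + 0.05^2 = 1.0841
Step 4: |B_a(0.1)| = sqrt(0.5 / 1.0841) = sqrt(0.461212)
Step 5: = 0.6791

0.6791


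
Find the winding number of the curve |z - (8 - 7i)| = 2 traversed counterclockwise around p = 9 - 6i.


Step 1: Center c = (8, -7), radius = 2
Step 2: |p - c|^2 = 1^2 + 1^2 = 2
Step 3: r^2 = 4
Step 4: |p-c| < r so winding number = 1

1


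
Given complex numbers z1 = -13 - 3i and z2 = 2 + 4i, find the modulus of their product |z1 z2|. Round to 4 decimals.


Step 1: |z1| = sqrt((-13)^2 + (-3)^2) = sqrt(178)
Step 2: |z2| = sqrt(2^2 + 4^2) = sqrt(20)
Step 3: |z1*z2| = |z1|*|z2| = sqrt(178) * sqrt(20) = sqrt(178 * 20) = sqrt(3560)
Step 4: = 59.6657

59.6657


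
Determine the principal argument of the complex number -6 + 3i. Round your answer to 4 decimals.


Step 1: z = -6 + 3i
Step 2: arg(z) = atan2(3, -6)
Step 3: arg(z) = 2.6779

2.6779


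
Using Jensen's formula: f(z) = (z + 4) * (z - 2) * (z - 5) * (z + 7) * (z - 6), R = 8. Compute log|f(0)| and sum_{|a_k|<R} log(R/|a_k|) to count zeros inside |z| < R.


Jensen's formula: (1/2pi)*integral log|f(Re^it)|dt = log|f(0)| + sum_{|a_k|<R} log(R/|a_k|)
Step 1: f(0) = 4 * (-2) * (-5) * 7 * (-6) = -1680
Step 2: log|f(0)| = log|-4| + log|2| + log|5| + log|-7| + log|6| = 7.4265
Step 3: Zeros inside |z| < 8: -4, 2, 5, -7, 6
Step 4: Jensen sum = log(8/4) + log(8/2) + log(8/5) + log(8/7) + log(8/6) = 2.9707
Step 5: n(R) = number of terms in the Jensen sum = count of zeros inside |z| < 8 = 5

5


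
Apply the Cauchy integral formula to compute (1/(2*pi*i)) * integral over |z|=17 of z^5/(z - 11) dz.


Step 1: f(z) = z^5, a = 11 is inside |z| = 17
Step 2: By Cauchy integral formula: (1/(2pi*i)) * integral = f(a)
Step 3: f(11) = 11^5 = 161051

161051


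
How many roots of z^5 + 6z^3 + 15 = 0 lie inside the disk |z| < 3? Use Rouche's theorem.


Step 1: On |z| = 3 the three terms have sizes |z^5| = 3^5 = 243, |6z^3| = 6*3^3 = 162, |15| = 15
Step 2: The dominant term is g(z) = z^5; let h(z) = 6z^3 + 15 so f = g + h
Step 3: On |z| = 3: |g| = 243 and |h| <= 162 + 15 = 177
Step 4: Since 243 > 177, |h| < |g| on |z| = 3, so by Rouche f has the same number of zeros as g inside |z| < 3
Step 5: g(z) = z^5 has 5 zeros (all at the origin) inside |z| < 3. Answer = 5

5


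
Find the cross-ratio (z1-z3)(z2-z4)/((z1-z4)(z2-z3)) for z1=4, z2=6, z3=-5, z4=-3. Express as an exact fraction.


Step 1: (z1-z3)(z2-z4) = 9 * 9 = 81
Step 2: (z1-z4)(z2-z3) = 7 * 11 = 77
Step 3: Cross-ratio = 81/77 = 81/77

81/77


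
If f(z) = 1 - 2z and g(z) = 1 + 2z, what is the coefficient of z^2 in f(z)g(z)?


Step 1: z^2 term in f*g comes from: (1)*(0) + (-2z)*(2z) + (0)*(1)
Step 2: = 0 - 4 + 0
Step 3: = -4

-4


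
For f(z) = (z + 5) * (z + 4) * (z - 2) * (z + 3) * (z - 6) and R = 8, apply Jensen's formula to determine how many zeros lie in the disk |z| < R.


Jensen's formula: (1/2pi)*integral log|f(Re^it)|dt = log|f(0)| + sum_{|a_k|<R} log(R/|a_k|)
Step 1: f(0) = 5 * 4 * (-2) * 3 * (-6) = 720
Step 2: log|f(0)| = log|-5| + log|-4| + log|2| + log|-3| + log|6| = 6.5793
Step 3: Zeros inside |z| < 8: -5, -4, 2, -3, 6
Step 4: Jensen sum = log(8/5) + log(8/4) + log(8/2) + log(8/3) + log(8/6) = 3.818
Step 5: n(R) = number of terms in the Jensen sum = count of zeros inside |z| < 8 = 5

5


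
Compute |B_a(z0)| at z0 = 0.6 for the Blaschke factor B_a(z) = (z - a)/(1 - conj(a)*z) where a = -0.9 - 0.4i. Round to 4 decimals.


Step 1: Numerator z0 - a = 0.6 - (-0.9 - 0.4i) = 1.5 + 0.4i
Step 2: Denominator 1 - conj(a)*z0 = 1 - (-0.9 + 0.4i)*0.6 = 1.54 - 0.24i
Step 3: |z0 - a|^2 = 1.5^2 + 0.4^2 = 2.41; |1 - conj(a)*z0|^2 = 1.54^2 + (-0.24)^2 = 2.4292
Step 4: |B_a(0.6)| = sqrt(2.41 / 2.4292) = sqrt(0.992096)
Step 5: = 0.996

0.996


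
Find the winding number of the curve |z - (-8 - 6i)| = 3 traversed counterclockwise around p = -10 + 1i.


Step 1: Center c = (-8, -6), radius = 3
Step 2: |p - c|^2 = (-2)^2 + 7^2 = 53
Step 3: r^2 = 9
Step 4: |p-c| > r so winding number = 0

0


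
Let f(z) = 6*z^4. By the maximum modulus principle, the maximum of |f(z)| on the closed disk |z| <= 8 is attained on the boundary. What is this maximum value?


Step 1: On |z| = 8, |f(z)| = 6 * |z|^4 = 6 * 8^4
Step 2: By maximum modulus principle, maximum is on boundary.
Step 3: Maximum = 6 * 4096 = 24576

24576


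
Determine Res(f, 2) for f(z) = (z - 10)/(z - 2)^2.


Step 1: Pole of order 2 at z = 2
Step 2: Res = lim d/dz [(z - 2)^2 * f(z)] as z -> 2
Step 3: (z - 2)^2 * f(z) = z - 10
Step 4: d/dz[z - 10] = 1

1


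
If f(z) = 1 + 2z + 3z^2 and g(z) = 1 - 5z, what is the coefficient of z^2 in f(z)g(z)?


Step 1: z^2 term in f*g comes from: (1)*(0) + (2z)*(-5z) + (3z^2)*(1)
Step 2: = 0 - 10 + 3
Step 3: = -7

-7


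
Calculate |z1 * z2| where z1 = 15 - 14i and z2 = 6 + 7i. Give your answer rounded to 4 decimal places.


Step 1: |z1| = sqrt(15^2 + (-14)^2) = sqrt(421)
Step 2: |z2| = sqrt(6^2 + 7^2) = sqrt(85)
Step 3: |z1*z2| = |z1|*|z2| = sqrt(421) * sqrt(85) = sqrt(421 * 85) = sqrt(35785)
Step 4: = 189.1692

189.1692


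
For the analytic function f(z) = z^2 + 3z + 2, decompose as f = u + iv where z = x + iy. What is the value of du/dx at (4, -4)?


Step 1: f(z) = (x+iy)^2 + 3(x+iy) + 2
Step 2: u = (x^2 - y^2) + 3x + 2
Step 3: u_x = 2x + 3
Step 4: At (4, -4): u_x = 8 + 3 = 11

11


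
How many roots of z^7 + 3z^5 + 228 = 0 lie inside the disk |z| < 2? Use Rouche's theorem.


Step 1: On |z| = 2 the three terms have sizes |z^7| = 2^7 = 128, |3z^5| = 3*2^5 = 96, |228| = 228
Step 2: The dominant term is g(z) = 228; let h(z) = z^7 + 3z^5 so f = g + h
Step 3: On |z| = 2: |g| = 228 and |h| <= 128 + 96 = 224
Step 4: Since 228 > 224, |h| < |g| on |z| = 2, so by Rouche f has the same number of zeros as g inside |z| < 2
Step 5: g(z) = 228 is a nonzero constant with no zeros inside |z| < 2. Answer = 0

0


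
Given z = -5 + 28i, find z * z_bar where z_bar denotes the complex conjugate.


Step 1: conj(z) = -5 - 28i
Step 2: z * conj(z) = (-5)^2 + 28^2
Step 3: = 25 + 784 = 809

809


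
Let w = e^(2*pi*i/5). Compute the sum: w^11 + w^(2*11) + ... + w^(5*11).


Step 1: The sum sum_{j=1}^{n} w^(k*j) equals n if n | k, else 0.
Step 2: Here n = 5, k = 11
Step 3: Does n divide k? 5 | 11 -> False
Step 4: Sum = 0

0


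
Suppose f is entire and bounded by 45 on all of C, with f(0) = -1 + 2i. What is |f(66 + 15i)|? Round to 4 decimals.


Step 1: By Liouville's theorem, a bounded entire function is constant.
Step 2: f(z) = f(0) = -1 + 2i for all z.
Step 3: |f(w)| = |-1 + 2i| = sqrt(1 + 4)
Step 4: = 2.2361

2.2361


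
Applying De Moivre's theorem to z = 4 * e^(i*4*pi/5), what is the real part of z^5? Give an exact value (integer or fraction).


Step 1: By De Moivre's theorem, z^5 = 4^5 * e^(i*5*4*pi/5) = 1024 * (cos(4*pi) + i*sin(4*pi))
Step 2: |z|^5 = 4^5 = 1024
Step 3: Reduce the angle mod 2*pi: 4*pi - 4*pi = 0
Step 4: cos(0) = 1
Step 5: Re(z^5) = 1024 * 1 = 1024

1024


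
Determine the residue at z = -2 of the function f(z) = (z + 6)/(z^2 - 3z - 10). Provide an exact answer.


Step 1: Q(z) = z^2 - 3z - 10 = (z + 2)(z - 5)
Step 2: Q'(z) = 2z - 3
Step 3: Q'(-2) = -7, P(-2) = 4
Step 4: Res = P(-2)/Q'(-2) = 4/(-7) = -4/7

-4/7


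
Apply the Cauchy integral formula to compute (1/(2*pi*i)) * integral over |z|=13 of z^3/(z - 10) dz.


Step 1: f(z) = z^3, a = 10 is inside |z| = 13
Step 2: By Cauchy integral formula: (1/(2pi*i)) * integral = f(a)
Step 3: f(10) = 10^3 = 1000

1000


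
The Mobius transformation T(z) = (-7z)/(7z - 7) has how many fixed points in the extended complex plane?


Step 1: Fixed points satisfy T(z) = z
Step 2: 7z^2 = 0
Step 3: Discriminant = 0^2 - 4*7*0 = 0
Step 4: Number of fixed points = 1

1


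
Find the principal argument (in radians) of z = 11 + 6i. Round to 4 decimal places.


Step 1: z = 11 + 6i
Step 2: arg(z) = atan2(6, 11)
Step 3: arg(z) = 0.4993

0.4993


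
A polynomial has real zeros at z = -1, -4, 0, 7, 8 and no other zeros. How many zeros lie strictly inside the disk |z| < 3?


Step 1: Check each root:
  z = -1: |-1| = 1 < 3
  z = -4: |-4| = 4 >= 3
  z = 0: |0| = 0 < 3
  z = 7: |7| = 7 >= 3
  z = 8: |8| = 8 >= 3
Step 2: Count = 2

2


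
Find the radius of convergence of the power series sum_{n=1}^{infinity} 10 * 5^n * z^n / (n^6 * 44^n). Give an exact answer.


Step 1: General term a_n = 10 * 5^n / (n^6 * 44^n)
Step 2: By the root test, |a_n|^(1/n) = 10^(1/n) * 5 / (n^(6/n) * 44) -> 5/44 as n -> infinity (since 10^(1/n) -> 1 and n^(6/n) -> 1)
Step 3: R = 1/lim|a_n|^(1/n) = 44/5

44/5


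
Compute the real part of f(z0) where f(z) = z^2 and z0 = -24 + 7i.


Step 1: z0 = -24 + 7i
Step 2: z0^2 = (-24)^2 - 7^2 - 336i
Step 3: real part = 576 - 49 = 527

527


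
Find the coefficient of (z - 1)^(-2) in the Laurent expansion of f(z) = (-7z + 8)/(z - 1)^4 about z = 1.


Step 1: Write the numerator in powers of (z - 1): -7z + 8 = -7(z - 1) + (-7*1 + 8) = -7(z - 1) + 1
Step 2: Divide by (z - 1)^4: f(z) = (z - 1)^(-4) - 7(z - 1)^(-3)
Step 3: This finite sum is the Laurent series of f about z = 1.
Step 4: Only the powers -4 and -3 appear, so the coefficient of (z - 1)^(-2) = 0

0


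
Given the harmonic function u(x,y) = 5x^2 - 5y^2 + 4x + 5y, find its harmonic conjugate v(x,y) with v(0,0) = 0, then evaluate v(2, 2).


Step 1: v_x = -u_y = 10y - 5
Step 2: v_y = u_x = 10x + 4
Step 3: v = 10xy - 5x + 4y + C
Step 4: v(0,0) = 0 => C = 0
Step 5: v(2, 2) = 38

38


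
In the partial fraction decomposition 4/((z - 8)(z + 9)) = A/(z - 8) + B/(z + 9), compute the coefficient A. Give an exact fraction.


Step 1: Multiply both sides by (z - 8) and set z = 8
Step 2: A = 4 / (8 + 9)
Step 3: A = 4 / 17
Step 4: A = 4/17

4/17


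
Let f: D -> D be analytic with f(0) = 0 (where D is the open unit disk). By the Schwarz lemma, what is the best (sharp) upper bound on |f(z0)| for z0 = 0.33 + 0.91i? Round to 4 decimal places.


Step 1: Schwarz lemma: if f: D -> D is analytic with f(0) = 0, then |f(z)| <= |z| for all z in D, and this is sharp (f(z) = z).
Step 2: |z0|^2 = 0.33^2 + 0.91^2 = 0.937
Step 3: |z0| = sqrt(0.937) = 0.967988
Step 4: Best bound = |z0| = 0.968

0.968


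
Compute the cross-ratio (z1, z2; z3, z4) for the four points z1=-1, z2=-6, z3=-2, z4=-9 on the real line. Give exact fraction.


Step 1: (z1-z3)(z2-z4) = 1 * 3 = 3
Step 2: (z1-z4)(z2-z3) = 8 * (-4) = -32
Step 3: Cross-ratio = -3/32 = -3/32

-3/32


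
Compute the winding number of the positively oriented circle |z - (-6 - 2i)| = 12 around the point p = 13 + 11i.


Step 1: Center c = (-6, -2), radius = 12
Step 2: |p - c|^2 = 19^2 + 13^2 = 530
Step 3: r^2 = 144
Step 4: |p-c| > r so winding number = 0

0


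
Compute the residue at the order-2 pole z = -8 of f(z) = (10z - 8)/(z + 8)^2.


Step 1: Pole of order 2 at z = -8
Step 2: Res = lim d/dz [(z + 8)^2 * f(z)] as z -> -8
Step 3: (z + 8)^2 * f(z) = 10z - 8
Step 4: d/dz[10z - 8] = 10

10


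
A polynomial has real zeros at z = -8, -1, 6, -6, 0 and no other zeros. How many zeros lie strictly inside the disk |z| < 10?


Step 1: Check each root:
  z = -8: |-8| = 8 < 10
  z = -1: |-1| = 1 < 10
  z = 6: |6| = 6 < 10
  z = -6: |-6| = 6 < 10
  z = 0: |0| = 0 < 10
Step 2: Count = 5

5


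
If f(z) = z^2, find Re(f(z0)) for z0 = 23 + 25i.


Step 1: z0 = 23 + 25i
Step 2: z0^2 = 23^2 - 25^2 + 1150i
Step 3: real part = 529 - 625 = -96

-96


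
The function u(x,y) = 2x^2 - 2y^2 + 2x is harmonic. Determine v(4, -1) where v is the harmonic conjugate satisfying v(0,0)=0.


Step 1: v_x = -u_y = 4y + 0
Step 2: v_y = u_x = 4x + 2
Step 3: v = 4xy + 2y + C
Step 4: v(0,0) = 0 => C = 0
Step 5: v(4, -1) = -18

-18


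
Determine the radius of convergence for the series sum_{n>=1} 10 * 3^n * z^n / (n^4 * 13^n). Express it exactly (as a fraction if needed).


Step 1: General term a_n = 10 * 3^n / (n^4 * 13^n)
Step 2: By the root test, |a_n|^(1/n) = 10^(1/n) * 3 / (n^(4/n) * 13) -> 3/13 as n -> infinity (since 10^(1/n) -> 1 and n^(4/n) -> 1)
Step 3: R = 1/lim|a_n|^(1/n) = 13/3

13/3


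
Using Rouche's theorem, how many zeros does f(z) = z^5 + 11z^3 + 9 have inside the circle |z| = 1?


Step 1: On |z| = 1 the three terms have sizes |z^5| = 1^5 = 1, |11z^3| = 11*1^3 = 11, |9| = 9
Step 2: The dominant term is g(z) = 11z^3; let h(z) = z^5 + 9 so f = g + h
Step 3: On |z| = 1: |g| = 11 and |h| <= 1 + 9 = 10
Step 4: Since 11 > 10, |h| < |g| on |z| = 1, so by Rouche f has the same number of zeros as g inside |z| < 1
Step 5: g(z) = 11z^3 has 3 zeros (at the origin, multiplicity 3) inside |z| < 1. Answer = 3

3


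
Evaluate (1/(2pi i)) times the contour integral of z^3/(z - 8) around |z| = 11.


Step 1: f(z) = z^3, a = 8 is inside |z| = 11
Step 2: By Cauchy integral formula: (1/(2pi*i)) * integral = f(a)
Step 3: f(8) = 8^3 = 512

512


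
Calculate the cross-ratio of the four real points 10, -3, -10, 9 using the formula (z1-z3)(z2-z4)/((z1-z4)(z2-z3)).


Step 1: (z1-z3)(z2-z4) = 20 * (-12) = -240
Step 2: (z1-z4)(z2-z3) = 1 * 7 = 7
Step 3: Cross-ratio = -240/7 = -240/7

-240/7


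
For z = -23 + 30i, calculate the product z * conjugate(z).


Step 1: conj(z) = -23 - 30i
Step 2: z * conj(z) = (-23)^2 + 30^2
Step 3: = 529 + 900 = 1429

1429


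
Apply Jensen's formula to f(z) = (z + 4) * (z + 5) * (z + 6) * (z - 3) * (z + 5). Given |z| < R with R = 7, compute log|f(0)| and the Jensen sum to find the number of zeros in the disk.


Jensen's formula: (1/2pi)*integral log|f(Re^it)|dt = log|f(0)| + sum_{|a_k|<R} log(R/|a_k|)
Step 1: f(0) = 4 * 5 * 6 * (-3) * 5 = -1800
Step 2: log|f(0)| = log|-4| + log|-5| + log|-6| + log|3| + log|-5| = 7.4955
Step 3: Zeros inside |z| < 7: -4, -5, -6, 3, -5
Step 4: Jensen sum = log(7/4) + log(7/5) + log(7/6) + log(7/3) + log(7/5) = 2.234
Step 5: n(R) = number of terms in the Jensen sum = count of zeros inside |z| < 7 = 5

5


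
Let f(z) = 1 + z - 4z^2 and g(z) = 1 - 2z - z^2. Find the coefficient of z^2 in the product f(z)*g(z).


Step 1: z^2 term in f*g comes from: (1)*(-z^2) + (z)*(-2z) + (-4z^2)*(1)
Step 2: = -1 - 2 - 4
Step 3: = -7

-7


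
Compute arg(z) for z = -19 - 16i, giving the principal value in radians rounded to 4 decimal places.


Step 1: z = -19 - 16i
Step 2: arg(z) = atan2(-16, -19)
Step 3: arg(z) = -2.4417

-2.4417


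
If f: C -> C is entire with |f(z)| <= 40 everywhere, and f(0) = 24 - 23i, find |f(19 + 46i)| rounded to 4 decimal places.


Step 1: By Liouville's theorem, a bounded entire function is constant.
Step 2: f(z) = f(0) = 24 - 23i for all z.
Step 3: |f(w)| = |24 - 23i| = sqrt(576 + 529)
Step 4: = 33.2415

33.2415


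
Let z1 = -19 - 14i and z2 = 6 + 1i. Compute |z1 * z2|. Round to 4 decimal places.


Step 1: |z1| = sqrt((-19)^2 + (-14)^2) = sqrt(557)
Step 2: |z2| = sqrt(6^2 + 1^2) = sqrt(37)
Step 3: |z1*z2| = |z1|*|z2| = sqrt(557) * sqrt(37) = sqrt(557 * 37) = sqrt(20609)
Step 4: = 143.5584

143.5584


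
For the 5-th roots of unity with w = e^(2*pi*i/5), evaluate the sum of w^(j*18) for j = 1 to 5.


Step 1: The sum sum_{j=1}^{n} w^(k*j) equals n if n | k, else 0.
Step 2: Here n = 5, k = 18
Step 3: Does n divide k? 5 | 18 -> False
Step 4: Sum = 0

0


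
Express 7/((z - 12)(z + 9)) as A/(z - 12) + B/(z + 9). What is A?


Step 1: Multiply both sides by (z - 12) and set z = 12
Step 2: A = 7 / (12 + 9)
Step 3: A = 7 / 21
Step 4: A = 1/3

1/3


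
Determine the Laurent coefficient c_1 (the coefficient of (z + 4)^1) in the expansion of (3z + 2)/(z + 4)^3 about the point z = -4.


Step 1: Write the numerator in powers of (z + 4): 3z + 2 = 3(z + 4) + (3*(-4) + 2) = 3(z + 4) - 10
Step 2: Divide by (z + 4)^3: f(z) = -10(z + 4)^(-3) + 3(z + 4)^(-2)
Step 3: This finite sum is the Laurent series of f about z = -4.
Step 4: Only the powers -3 and -2 appear, so the coefficient of (z + 4)^1 = 0

0


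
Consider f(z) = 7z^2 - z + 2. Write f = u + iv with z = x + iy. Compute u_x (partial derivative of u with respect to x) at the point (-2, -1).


Step 1: f(z) = 7(x+iy)^2 - (x+iy) + 2
Step 2: u = 7(x^2 - y^2) - x + 2
Step 3: u_x = 14x - 1
Step 4: At (-2, -1): u_x = -28 - 1 = -29

-29


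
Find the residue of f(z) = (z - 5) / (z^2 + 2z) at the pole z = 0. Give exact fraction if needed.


Step 1: Q(z) = z^2 + 2z = (z)(z + 2)
Step 2: Q'(z) = 2z + 2
Step 3: Q'(0) = 2, P(0) = -5
Step 4: Res = P(0)/Q'(0) = -5/2 = -5/2

-5/2


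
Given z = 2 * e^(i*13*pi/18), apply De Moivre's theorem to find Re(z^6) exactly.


Step 1: By De Moivre's theorem, z^6 = 2^6 * e^(i*6*13*pi/18) = 64 * (cos(13*pi/3) + i*sin(13*pi/3))
Step 2: |z|^6 = 2^6 = 64
Step 3: Reduce the angle mod 2*pi: 13*pi/3 - 4*pi = pi/3
Step 4: cos(pi/3) = 1/2
Step 5: Re(z^6) = 64 * 1/2 = 32

32


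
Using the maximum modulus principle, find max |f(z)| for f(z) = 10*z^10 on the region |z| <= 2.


Step 1: On |z| = 2, |f(z)| = 10 * |z|^10 = 10 * 2^10
Step 2: By maximum modulus principle, maximum is on boundary.
Step 3: Maximum = 10 * 1024 = 10240

10240


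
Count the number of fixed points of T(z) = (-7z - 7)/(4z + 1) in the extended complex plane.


Step 1: Fixed points satisfy T(z) = z
Step 2: 4z^2 + 8z + 7 = 0
Step 3: Discriminant = 8^2 - 4*4*7 = -48
Step 4: Number of fixed points = 2

2


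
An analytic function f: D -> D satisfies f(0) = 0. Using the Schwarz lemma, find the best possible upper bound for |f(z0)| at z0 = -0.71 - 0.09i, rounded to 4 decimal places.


Step 1: Schwarz lemma: if f: D -> D is analytic with f(0) = 0, then |f(z)| <= |z| for all z in D, and this is sharp (f(z) = z).
Step 2: |z0|^2 = (-0.71)^2 + (-0.09)^2 = 0.5122
Step 3: |z0| = sqrt(0.5122) = 0.715681
Step 4: Best bound = |z0| = 0.7157

0.7157


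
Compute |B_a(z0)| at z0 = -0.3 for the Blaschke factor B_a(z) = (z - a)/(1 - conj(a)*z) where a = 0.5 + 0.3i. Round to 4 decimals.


Step 1: Numerator z0 - a = -0.3 - (0.5 + 0.3i) = -0.8 - 0.3i
Step 2: Denominator 1 - conj(a)*z0 = 1 - (0.5 - 0.3i)*(-0.3) = 1.15 - 0.09i
Step 3: |z0 - a|^2 = (-0.8)^2 + (-0.3)^2 = 0.73; |1 - conj(a)*z0|^2 = 1.15^2 + (-0.09)^2 = 1.3306
Step 4: |B_a(-0.3)| = sqrt(0.73 / 1.3306) = sqrt(0.548625)
Step 5: = 0.7407

0.7407


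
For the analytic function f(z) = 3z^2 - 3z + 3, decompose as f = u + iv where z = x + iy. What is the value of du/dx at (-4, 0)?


Step 1: f(z) = 3(x+iy)^2 - 3(x+iy) + 3
Step 2: u = 3(x^2 - y^2) - 3x + 3
Step 3: u_x = 6x - 3
Step 4: At (-4, 0): u_x = -24 - 3 = -27

-27


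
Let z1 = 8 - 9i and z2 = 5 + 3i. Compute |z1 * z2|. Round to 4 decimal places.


Step 1: |z1| = sqrt(8^2 + (-9)^2) = sqrt(145)
Step 2: |z2| = sqrt(5^2 + 3^2) = sqrt(34)
Step 3: |z1*z2| = |z1|*|z2| = sqrt(145) * sqrt(34) = sqrt(145 * 34) = sqrt(4930)
Step 4: = 70.214

70.214


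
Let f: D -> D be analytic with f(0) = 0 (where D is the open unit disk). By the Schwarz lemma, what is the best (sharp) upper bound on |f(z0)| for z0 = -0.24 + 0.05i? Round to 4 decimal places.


Step 1: Schwarz lemma: if f: D -> D is analytic with f(0) = 0, then |f(z)| <= |z| for all z in D, and this is sharp (f(z) = z).
Step 2: |z0|^2 = (-0.24)^2 + 0.05^2 = 0.0601
Step 3: |z0| = sqrt(0.0601) = 0.245153
Step 4: Best bound = |z0| = 0.2452

0.2452


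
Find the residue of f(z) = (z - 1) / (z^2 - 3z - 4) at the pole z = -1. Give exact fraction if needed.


Step 1: Q(z) = z^2 - 3z - 4 = (z + 1)(z - 4)
Step 2: Q'(z) = 2z - 3
Step 3: Q'(-1) = -5, P(-1) = -2
Step 4: Res = P(-1)/Q'(-1) = -2/(-5) = 2/5

2/5


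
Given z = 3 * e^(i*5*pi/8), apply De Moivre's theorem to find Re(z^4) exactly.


Step 1: By De Moivre's theorem, z^4 = 3^4 * e^(i*4*5*pi/8) = 81 * (cos(5*pi/2) + i*sin(5*pi/2))
Step 2: |z|^4 = 3^4 = 81
Step 3: Reduce the angle mod 2*pi: 5*pi/2 - 2*pi = pi/2
Step 4: cos(pi/2) = 0
Step 5: Re(z^4) = 81 * 0 = 0

0


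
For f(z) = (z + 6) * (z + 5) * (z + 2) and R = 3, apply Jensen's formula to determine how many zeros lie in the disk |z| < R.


Jensen's formula: (1/2pi)*integral log|f(Re^it)|dt = log|f(0)| + sum_{|a_k|<R} log(R/|a_k|)
Step 1: f(0) = 6 * 5 * 2 = 60
Step 2: log|f(0)| = log|-6| + log|-5| + log|-2| = 4.0943
Step 3: Zeros inside |z| < 3: -2
Step 4: Jensen sum = log(3/2) = 0.4055
Step 5: n(R) = number of terms in the Jensen sum = count of zeros inside |z| < 3 = 1

1
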